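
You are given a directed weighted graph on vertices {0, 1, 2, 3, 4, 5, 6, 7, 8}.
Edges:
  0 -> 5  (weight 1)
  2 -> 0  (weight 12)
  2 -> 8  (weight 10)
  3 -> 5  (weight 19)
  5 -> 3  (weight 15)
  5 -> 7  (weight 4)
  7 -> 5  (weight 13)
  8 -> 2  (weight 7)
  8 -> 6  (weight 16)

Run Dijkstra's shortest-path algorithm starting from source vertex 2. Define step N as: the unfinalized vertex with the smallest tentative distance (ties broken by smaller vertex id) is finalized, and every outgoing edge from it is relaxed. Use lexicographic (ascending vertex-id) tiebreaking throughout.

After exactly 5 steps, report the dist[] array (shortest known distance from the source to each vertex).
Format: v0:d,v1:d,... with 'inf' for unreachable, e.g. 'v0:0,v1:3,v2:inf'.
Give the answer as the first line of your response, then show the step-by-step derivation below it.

v0:12,v1:inf,v2:0,v3:28,v4:inf,v5:13,v6:26,v7:17,v8:10

step 1: dist = v0:12,v1:inf,v2:0,v3:inf,v4:inf,v5:inf,v6:inf,v7:inf,v8:10
step 2: dist = v0:12,v1:inf,v2:0,v3:inf,v4:inf,v5:inf,v6:26,v7:inf,v8:10
step 3: dist = v0:12,v1:inf,v2:0,v3:inf,v4:inf,v5:13,v6:26,v7:inf,v8:10
step 4: dist = v0:12,v1:inf,v2:0,v3:28,v4:inf,v5:13,v6:26,v7:17,v8:10
step 5: dist = v0:12,v1:inf,v2:0,v3:28,v4:inf,v5:13,v6:26,v7:17,v8:10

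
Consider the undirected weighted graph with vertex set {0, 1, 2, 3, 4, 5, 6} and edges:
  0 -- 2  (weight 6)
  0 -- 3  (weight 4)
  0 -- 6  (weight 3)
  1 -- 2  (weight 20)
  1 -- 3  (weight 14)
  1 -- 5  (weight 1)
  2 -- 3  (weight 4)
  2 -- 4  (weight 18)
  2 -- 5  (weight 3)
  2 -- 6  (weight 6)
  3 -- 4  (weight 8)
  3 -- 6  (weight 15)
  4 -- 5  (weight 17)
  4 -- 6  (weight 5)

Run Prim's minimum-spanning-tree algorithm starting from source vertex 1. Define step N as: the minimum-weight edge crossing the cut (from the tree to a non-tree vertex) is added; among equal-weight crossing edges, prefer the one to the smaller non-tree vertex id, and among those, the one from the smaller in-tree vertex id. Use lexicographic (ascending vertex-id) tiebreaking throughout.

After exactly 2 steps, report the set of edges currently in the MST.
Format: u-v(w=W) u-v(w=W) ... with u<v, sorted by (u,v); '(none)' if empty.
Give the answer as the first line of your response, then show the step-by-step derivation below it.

1-5(w=1) 2-5(w=3)

step 1: add edge 1-5 (w=1); MST = {1-5(w=1)}
step 2: add edge 2-5 (w=3); MST = {1-5(w=1) 2-5(w=3)}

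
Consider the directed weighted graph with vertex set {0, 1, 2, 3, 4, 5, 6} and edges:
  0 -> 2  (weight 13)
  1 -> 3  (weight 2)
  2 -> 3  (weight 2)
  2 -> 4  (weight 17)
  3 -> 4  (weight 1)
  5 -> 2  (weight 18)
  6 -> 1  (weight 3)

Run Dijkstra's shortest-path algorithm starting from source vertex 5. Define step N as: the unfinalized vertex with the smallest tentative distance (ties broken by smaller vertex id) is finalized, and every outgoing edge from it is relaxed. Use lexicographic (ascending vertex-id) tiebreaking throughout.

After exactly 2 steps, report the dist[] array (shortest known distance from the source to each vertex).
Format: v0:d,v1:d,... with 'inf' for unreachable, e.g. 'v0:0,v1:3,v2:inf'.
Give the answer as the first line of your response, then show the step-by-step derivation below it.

v0:inf,v1:inf,v2:18,v3:20,v4:35,v5:0,v6:inf

step 1: dist = v0:inf,v1:inf,v2:18,v3:inf,v4:inf,v5:0,v6:inf
step 2: dist = v0:inf,v1:inf,v2:18,v3:20,v4:35,v5:0,v6:inf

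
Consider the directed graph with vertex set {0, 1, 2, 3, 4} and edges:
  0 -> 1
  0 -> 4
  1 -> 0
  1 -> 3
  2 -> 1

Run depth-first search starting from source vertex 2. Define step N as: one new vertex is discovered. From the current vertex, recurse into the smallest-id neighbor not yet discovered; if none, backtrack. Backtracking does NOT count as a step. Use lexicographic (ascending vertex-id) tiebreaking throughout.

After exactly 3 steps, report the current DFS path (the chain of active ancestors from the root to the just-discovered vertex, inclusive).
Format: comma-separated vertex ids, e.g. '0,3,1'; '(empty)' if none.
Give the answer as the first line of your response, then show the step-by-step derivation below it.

2,1,0

step 1: discover 2; path=2; order=2
step 2: discover 1; path=2>1; order=2,1
step 3: discover 0; path=2>1>0; order=2,1,0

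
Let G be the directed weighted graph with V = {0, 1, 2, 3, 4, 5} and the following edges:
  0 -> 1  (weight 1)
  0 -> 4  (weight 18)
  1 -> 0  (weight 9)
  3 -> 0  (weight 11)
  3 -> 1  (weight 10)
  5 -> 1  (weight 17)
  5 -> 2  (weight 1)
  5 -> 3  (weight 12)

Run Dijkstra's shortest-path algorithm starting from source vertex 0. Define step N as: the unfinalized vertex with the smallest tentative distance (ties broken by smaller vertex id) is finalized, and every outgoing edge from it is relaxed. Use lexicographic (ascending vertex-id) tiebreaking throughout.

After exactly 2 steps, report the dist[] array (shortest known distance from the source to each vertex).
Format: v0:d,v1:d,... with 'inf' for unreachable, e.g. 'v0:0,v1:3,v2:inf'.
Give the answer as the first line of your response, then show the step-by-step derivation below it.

v0:0,v1:1,v2:inf,v3:inf,v4:18,v5:inf

step 1: dist = v0:0,v1:1,v2:inf,v3:inf,v4:18,v5:inf
step 2: dist = v0:0,v1:1,v2:inf,v3:inf,v4:18,v5:inf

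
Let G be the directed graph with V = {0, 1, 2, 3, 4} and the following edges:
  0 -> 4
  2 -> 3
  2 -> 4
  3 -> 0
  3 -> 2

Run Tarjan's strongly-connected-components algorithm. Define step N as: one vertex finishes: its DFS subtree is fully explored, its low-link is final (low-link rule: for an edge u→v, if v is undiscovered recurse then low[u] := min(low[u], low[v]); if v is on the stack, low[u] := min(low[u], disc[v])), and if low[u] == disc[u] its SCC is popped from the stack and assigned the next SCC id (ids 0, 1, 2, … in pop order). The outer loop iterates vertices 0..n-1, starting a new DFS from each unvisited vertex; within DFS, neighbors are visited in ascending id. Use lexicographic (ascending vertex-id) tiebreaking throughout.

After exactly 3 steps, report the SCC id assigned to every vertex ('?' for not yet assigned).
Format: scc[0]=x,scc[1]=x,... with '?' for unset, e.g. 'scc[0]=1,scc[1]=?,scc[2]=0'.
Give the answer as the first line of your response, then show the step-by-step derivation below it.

scc[0]=1,scc[1]=2,scc[2]=?,scc[3]=?,scc[4]=0

step 1: low=(low[0]=0,low[1]=?,low[2]=?,low[3]=?,low[4]=1); scc=(scc[0]=?,scc[1]=?,scc[2]=?,scc[3]=?,scc[4]=0)
step 2: low=(low[0]=0,low[1]=?,low[2]=?,low[3]=?,low[4]=1); scc=(scc[0]=1,scc[1]=?,scc[2]=?,scc[3]=?,scc[4]=0)
step 3: low=(low[0]=0,low[1]=2,low[2]=?,low[3]=?,low[4]=1); scc=(scc[0]=1,scc[1]=2,scc[2]=?,scc[3]=?,scc[4]=0)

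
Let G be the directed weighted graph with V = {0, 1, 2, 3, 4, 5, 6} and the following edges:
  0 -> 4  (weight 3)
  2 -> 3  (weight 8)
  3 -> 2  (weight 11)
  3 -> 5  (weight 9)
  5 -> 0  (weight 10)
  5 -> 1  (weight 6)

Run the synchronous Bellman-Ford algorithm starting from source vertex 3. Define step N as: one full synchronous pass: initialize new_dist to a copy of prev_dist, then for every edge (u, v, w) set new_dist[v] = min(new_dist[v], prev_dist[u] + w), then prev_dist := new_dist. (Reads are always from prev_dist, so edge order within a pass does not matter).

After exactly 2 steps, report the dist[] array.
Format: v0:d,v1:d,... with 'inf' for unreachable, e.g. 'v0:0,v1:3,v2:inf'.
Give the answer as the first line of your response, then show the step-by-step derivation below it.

v0:19,v1:15,v2:11,v3:0,v4:inf,v5:9,v6:inf

step 1: dist = v0:inf,v1:inf,v2:11,v3:0,v4:inf,v5:9,v6:inf
step 2: dist = v0:19,v1:15,v2:11,v3:0,v4:inf,v5:9,v6:inf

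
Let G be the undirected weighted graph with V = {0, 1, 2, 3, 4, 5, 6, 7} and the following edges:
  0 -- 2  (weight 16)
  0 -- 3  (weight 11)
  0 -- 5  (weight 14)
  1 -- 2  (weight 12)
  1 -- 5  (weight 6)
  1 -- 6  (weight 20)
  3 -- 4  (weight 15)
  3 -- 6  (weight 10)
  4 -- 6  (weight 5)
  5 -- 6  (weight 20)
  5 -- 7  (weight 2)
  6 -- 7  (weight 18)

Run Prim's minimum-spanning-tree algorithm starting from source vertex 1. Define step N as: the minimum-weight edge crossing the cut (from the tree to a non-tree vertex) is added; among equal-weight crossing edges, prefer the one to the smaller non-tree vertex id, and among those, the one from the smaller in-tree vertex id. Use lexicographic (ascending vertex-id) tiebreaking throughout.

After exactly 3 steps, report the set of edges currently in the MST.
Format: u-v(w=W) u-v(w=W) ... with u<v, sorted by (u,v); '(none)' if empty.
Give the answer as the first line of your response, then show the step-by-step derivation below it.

1-2(w=12) 1-5(w=6) 5-7(w=2)

step 1: add edge 1-5 (w=6); MST = {1-5(w=6)}
step 2: add edge 5-7 (w=2); MST = {1-5(w=6) 5-7(w=2)}
step 3: add edge 1-2 (w=12); MST = {1-2(w=12) 1-5(w=6) 5-7(w=2)}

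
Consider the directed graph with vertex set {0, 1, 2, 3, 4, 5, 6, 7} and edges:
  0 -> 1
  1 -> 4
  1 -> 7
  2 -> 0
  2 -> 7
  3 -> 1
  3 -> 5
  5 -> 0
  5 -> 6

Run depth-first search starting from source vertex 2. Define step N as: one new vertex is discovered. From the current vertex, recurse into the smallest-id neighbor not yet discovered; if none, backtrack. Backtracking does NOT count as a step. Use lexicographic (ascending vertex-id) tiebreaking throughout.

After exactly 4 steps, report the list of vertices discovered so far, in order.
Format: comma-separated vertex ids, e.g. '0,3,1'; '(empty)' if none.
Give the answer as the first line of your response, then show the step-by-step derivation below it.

2,0,1,4

step 1: discover 2; path=2; order=2
step 2: discover 0; path=2>0; order=2,0
step 3: discover 1; path=2>0>1; order=2,0,1
step 4: discover 4; path=2>0>1>4; order=2,0,1,4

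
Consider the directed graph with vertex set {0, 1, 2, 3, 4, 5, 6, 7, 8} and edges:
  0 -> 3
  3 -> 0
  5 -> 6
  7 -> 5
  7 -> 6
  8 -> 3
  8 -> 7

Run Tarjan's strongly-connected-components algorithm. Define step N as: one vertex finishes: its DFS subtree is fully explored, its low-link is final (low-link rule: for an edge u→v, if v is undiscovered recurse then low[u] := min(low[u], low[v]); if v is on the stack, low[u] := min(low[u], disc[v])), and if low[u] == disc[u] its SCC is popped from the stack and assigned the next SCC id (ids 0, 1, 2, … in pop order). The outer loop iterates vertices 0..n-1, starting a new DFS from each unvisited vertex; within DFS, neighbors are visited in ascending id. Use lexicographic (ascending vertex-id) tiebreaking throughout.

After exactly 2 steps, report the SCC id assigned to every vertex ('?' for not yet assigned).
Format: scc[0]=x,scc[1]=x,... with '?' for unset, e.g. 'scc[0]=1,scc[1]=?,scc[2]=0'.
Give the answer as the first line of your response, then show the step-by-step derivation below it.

scc[0]=0,scc[1]=?,scc[2]=?,scc[3]=0,scc[4]=?,scc[5]=?,scc[6]=?,scc[7]=?,scc[8]=?

step 1: low=(low[0]=0,low[1]=?,low[2]=?,low[3]=0,low[4]=?,low[5]=?,low[6]=?,low[7]=?,low[8]=?); scc=(scc[0]=?,scc[1]=?,scc[2]=?,scc[3]=?,scc[4]=?,scc[5]=?,scc[6]=?,scc[7]=?,scc[8]=?)
step 2: low=(low[0]=0,low[1]=?,low[2]=?,low[3]=0,low[4]=?,low[5]=?,low[6]=?,low[7]=?,low[8]=?); scc=(scc[0]=0,scc[1]=?,scc[2]=?,scc[3]=0,scc[4]=?,scc[5]=?,scc[6]=?,scc[7]=?,scc[8]=?)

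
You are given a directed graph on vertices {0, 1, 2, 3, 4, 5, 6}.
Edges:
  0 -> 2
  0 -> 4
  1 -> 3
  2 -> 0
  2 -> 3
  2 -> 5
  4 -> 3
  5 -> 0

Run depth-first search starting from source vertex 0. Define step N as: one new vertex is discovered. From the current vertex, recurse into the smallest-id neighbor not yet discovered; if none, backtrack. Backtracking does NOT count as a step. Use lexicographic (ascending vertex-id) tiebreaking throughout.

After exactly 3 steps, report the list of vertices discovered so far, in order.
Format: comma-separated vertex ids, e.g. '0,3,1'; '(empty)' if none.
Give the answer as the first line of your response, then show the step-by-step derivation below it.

0,2,3

step 1: discover 0; path=0; order=0
step 2: discover 2; path=0>2; order=0,2
step 3: discover 3; path=0>2>3; order=0,2,3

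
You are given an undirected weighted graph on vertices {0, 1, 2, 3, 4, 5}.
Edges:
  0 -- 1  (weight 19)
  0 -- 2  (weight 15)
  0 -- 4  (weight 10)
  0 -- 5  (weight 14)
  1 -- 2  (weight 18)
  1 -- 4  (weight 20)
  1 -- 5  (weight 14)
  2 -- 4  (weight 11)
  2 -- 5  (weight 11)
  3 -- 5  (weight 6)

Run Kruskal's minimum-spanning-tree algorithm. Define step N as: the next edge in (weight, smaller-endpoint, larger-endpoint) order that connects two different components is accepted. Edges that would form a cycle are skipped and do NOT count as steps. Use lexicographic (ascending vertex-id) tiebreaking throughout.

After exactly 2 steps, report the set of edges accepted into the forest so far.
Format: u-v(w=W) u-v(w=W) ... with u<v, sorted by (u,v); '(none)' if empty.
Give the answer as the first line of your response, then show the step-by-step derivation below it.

0-4(w=10) 3-5(w=6)

step 1: add edge 3-5 (w=6); MST = {3-5(w=6)}
step 2: add edge 0-4 (w=10); MST = {0-4(w=10) 3-5(w=6)}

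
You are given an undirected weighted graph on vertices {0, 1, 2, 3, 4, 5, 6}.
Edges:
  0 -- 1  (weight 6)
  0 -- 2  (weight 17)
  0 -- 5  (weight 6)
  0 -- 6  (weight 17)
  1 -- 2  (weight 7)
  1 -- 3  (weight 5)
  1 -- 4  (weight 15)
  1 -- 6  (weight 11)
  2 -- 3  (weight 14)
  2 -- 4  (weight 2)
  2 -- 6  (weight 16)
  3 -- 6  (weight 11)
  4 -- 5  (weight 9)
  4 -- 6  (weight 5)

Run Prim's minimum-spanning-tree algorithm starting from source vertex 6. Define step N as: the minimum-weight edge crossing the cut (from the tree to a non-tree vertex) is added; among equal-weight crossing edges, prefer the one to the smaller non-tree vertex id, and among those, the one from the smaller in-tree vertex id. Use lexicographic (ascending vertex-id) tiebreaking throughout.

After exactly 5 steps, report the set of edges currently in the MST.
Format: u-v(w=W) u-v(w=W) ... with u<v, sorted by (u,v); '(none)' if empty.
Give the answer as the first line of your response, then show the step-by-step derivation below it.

0-1(w=6) 1-2(w=7) 1-3(w=5) 2-4(w=2) 4-6(w=5)

step 1: add edge 4-6 (w=5); MST = {4-6(w=5)}
step 2: add edge 2-4 (w=2); MST = {2-4(w=2) 4-6(w=5)}
step 3: add edge 1-2 (w=7); MST = {1-2(w=7) 2-4(w=2) 4-6(w=5)}
step 4: add edge 1-3 (w=5); MST = {1-2(w=7) 1-3(w=5) 2-4(w=2) 4-6(w=5)}
step 5: add edge 0-1 (w=6); MST = {0-1(w=6) 1-2(w=7) 1-3(w=5) 2-4(w=2) 4-6(w=5)}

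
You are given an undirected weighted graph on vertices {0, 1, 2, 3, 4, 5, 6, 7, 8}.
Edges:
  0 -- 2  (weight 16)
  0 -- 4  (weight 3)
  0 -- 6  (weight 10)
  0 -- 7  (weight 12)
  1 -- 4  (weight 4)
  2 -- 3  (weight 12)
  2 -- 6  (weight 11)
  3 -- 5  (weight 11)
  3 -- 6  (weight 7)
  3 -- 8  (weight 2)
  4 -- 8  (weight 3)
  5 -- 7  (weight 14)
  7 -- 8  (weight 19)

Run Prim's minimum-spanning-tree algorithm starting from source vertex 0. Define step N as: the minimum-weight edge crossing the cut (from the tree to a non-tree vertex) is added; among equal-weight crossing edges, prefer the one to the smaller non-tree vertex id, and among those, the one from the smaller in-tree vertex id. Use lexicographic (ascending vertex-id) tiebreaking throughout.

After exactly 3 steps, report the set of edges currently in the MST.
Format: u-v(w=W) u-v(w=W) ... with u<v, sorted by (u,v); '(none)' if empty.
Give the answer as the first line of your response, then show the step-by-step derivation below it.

0-4(w=3) 3-8(w=2) 4-8(w=3)

step 1: add edge 0-4 (w=3); MST = {0-4(w=3)}
step 2: add edge 4-8 (w=3); MST = {0-4(w=3) 4-8(w=3)}
step 3: add edge 3-8 (w=2); MST = {0-4(w=3) 3-8(w=2) 4-8(w=3)}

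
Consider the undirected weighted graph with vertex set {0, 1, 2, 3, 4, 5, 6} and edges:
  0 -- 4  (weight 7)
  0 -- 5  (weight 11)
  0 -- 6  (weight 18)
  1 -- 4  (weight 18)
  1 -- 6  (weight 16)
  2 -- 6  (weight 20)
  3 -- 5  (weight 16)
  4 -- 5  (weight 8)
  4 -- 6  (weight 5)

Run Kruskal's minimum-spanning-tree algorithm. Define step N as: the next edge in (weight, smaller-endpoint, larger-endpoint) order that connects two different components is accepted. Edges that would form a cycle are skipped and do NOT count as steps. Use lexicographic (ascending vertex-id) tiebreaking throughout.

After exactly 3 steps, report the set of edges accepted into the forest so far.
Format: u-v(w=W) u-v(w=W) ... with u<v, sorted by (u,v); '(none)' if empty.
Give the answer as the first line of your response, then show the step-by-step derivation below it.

0-4(w=7) 4-5(w=8) 4-6(w=5)

step 1: add edge 4-6 (w=5); MST = {4-6(w=5)}
step 2: add edge 0-4 (w=7); MST = {0-4(w=7) 4-6(w=5)}
step 3: add edge 4-5 (w=8); MST = {0-4(w=7) 4-5(w=8) 4-6(w=5)}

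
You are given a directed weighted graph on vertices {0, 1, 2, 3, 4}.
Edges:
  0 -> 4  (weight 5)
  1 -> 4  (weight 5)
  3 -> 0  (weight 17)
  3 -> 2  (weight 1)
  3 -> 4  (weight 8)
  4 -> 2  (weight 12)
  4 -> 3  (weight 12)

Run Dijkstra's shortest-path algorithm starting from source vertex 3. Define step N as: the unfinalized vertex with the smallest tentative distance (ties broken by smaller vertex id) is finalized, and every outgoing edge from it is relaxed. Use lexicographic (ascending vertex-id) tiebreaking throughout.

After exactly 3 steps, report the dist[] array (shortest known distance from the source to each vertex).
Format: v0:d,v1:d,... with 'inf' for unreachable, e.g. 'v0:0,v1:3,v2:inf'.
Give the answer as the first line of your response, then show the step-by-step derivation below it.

v0:17,v1:inf,v2:1,v3:0,v4:8

step 1: dist = v0:17,v1:inf,v2:1,v3:0,v4:8
step 2: dist = v0:17,v1:inf,v2:1,v3:0,v4:8
step 3: dist = v0:17,v1:inf,v2:1,v3:0,v4:8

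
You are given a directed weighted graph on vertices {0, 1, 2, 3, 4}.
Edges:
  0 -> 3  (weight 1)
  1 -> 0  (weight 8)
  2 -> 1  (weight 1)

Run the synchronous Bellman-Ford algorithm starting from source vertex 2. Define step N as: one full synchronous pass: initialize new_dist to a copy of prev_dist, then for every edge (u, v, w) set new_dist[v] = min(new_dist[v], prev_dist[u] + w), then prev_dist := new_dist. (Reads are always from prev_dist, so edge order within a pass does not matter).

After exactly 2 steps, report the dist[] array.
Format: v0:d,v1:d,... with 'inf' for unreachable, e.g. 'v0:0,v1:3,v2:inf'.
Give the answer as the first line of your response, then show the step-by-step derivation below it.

v0:9,v1:1,v2:0,v3:inf,v4:inf

step 1: dist = v0:inf,v1:1,v2:0,v3:inf,v4:inf
step 2: dist = v0:9,v1:1,v2:0,v3:inf,v4:inf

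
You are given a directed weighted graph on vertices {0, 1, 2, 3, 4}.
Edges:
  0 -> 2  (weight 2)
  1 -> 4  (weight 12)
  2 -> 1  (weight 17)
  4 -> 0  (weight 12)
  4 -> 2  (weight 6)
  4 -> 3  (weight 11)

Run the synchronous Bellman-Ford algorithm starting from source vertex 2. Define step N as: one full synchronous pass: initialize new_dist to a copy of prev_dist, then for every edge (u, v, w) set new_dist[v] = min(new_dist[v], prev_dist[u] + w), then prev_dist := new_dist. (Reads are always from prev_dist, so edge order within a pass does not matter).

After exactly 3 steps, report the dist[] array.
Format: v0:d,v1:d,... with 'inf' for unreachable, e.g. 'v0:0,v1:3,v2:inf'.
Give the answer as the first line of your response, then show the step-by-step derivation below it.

v0:41,v1:17,v2:0,v3:40,v4:29

step 1: dist = v0:inf,v1:17,v2:0,v3:inf,v4:inf
step 2: dist = v0:inf,v1:17,v2:0,v3:inf,v4:29
step 3: dist = v0:41,v1:17,v2:0,v3:40,v4:29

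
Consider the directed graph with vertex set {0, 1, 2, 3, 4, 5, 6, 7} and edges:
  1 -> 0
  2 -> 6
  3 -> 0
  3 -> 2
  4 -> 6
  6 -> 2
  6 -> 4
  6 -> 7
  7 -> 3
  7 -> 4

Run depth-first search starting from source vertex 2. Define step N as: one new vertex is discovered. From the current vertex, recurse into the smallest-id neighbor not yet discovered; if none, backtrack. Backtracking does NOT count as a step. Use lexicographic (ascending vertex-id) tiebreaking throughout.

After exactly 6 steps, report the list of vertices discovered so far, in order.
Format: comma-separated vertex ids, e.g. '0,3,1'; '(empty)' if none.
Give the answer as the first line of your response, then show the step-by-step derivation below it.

2,6,4,7,3,0

step 1: discover 2; path=2; order=2
step 2: discover 6; path=2>6; order=2,6
step 3: discover 4; path=2>6>4; order=2,6,4
step 4: discover 7; path=2>6>7; order=2,6,4,7
step 5: discover 3; path=2>6>7>3; order=2,6,4,7,3
step 6: discover 0; path=2>6>7>3>0; order=2,6,4,7,3,0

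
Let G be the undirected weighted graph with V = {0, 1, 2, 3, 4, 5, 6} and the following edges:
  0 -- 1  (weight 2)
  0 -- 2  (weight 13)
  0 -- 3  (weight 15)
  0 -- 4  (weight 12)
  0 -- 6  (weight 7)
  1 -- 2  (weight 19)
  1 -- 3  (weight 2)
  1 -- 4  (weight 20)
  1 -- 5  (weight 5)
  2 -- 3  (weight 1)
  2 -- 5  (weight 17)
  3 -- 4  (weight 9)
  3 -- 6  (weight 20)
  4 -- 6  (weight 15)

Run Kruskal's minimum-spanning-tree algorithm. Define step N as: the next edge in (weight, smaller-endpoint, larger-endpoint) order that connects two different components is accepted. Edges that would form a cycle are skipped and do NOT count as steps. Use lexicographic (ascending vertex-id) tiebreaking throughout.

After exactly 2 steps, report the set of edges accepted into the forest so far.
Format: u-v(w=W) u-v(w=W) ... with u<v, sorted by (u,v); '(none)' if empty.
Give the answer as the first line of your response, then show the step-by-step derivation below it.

0-1(w=2) 2-3(w=1)

step 1: add edge 2-3 (w=1); MST = {2-3(w=1)}
step 2: add edge 0-1 (w=2); MST = {0-1(w=2) 2-3(w=1)}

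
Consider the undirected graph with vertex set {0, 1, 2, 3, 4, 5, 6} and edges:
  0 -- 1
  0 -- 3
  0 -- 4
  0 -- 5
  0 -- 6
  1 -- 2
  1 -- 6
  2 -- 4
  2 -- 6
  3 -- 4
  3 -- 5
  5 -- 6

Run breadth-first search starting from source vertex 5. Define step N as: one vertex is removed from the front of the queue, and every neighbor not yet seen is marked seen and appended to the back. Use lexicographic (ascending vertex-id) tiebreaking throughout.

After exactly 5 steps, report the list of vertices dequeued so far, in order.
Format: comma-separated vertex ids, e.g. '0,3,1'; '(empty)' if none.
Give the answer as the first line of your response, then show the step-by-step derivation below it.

5,0,3,6,1

step 1: dequeue 5; queue=[0,3,6]; order=5
step 2: dequeue 0; queue=[3,6,1,4]; order=5,0
step 3: dequeue 3; queue=[6,1,4]; order=5,0,3
step 4: dequeue 6; queue=[1,4,2]; order=5,0,3,6
step 5: dequeue 1; queue=[4,2]; order=5,0,3,6,1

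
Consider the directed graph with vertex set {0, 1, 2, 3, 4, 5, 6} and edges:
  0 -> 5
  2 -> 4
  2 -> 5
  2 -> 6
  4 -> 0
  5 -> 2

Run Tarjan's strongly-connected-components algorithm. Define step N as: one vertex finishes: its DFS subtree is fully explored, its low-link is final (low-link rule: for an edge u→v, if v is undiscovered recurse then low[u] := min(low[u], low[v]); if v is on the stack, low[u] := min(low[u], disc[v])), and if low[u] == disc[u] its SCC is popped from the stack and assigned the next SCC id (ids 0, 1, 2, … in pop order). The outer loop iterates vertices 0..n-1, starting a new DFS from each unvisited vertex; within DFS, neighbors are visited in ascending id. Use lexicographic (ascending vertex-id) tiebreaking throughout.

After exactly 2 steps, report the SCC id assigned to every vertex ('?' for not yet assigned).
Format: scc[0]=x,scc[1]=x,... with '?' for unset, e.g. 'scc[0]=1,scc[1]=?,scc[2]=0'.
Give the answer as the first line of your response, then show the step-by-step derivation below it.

scc[0]=?,scc[1]=?,scc[2]=?,scc[3]=?,scc[4]=?,scc[5]=?,scc[6]=0

step 1: low=(low[0]=0,low[1]=?,low[2]=2,low[3]=?,low[4]=0,low[5]=1,low[6]=?); scc=(scc[0]=?,scc[1]=?,scc[2]=?,scc[3]=?,scc[4]=?,scc[5]=?,scc[6]=?)
step 2: low=(low[0]=0,low[1]=?,low[2]=0,low[3]=?,low[4]=0,low[5]=1,low[6]=4); scc=(scc[0]=?,scc[1]=?,scc[2]=?,scc[3]=?,scc[4]=?,scc[5]=?,scc[6]=0)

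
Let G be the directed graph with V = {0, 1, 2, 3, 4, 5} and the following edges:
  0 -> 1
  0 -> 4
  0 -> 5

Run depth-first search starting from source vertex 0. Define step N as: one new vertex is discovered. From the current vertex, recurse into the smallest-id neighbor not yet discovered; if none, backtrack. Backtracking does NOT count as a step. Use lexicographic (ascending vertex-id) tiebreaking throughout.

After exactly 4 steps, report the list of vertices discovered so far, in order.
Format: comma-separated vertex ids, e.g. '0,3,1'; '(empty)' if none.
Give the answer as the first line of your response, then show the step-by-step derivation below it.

0,1,4,5

step 1: discover 0; path=0; order=0
step 2: discover 1; path=0>1; order=0,1
step 3: discover 4; path=0>4; order=0,1,4
step 4: discover 5; path=0>5; order=0,1,4,5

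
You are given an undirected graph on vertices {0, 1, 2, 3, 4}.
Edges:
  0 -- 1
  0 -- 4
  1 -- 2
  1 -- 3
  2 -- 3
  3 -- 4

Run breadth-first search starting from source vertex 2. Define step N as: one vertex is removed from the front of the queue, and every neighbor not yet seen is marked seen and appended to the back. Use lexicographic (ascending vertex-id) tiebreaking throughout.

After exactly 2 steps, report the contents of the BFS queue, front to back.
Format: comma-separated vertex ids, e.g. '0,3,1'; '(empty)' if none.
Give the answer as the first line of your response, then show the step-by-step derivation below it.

3,0

step 1: dequeue 2; queue=[1,3]; order=2
step 2: dequeue 1; queue=[3,0]; order=2,1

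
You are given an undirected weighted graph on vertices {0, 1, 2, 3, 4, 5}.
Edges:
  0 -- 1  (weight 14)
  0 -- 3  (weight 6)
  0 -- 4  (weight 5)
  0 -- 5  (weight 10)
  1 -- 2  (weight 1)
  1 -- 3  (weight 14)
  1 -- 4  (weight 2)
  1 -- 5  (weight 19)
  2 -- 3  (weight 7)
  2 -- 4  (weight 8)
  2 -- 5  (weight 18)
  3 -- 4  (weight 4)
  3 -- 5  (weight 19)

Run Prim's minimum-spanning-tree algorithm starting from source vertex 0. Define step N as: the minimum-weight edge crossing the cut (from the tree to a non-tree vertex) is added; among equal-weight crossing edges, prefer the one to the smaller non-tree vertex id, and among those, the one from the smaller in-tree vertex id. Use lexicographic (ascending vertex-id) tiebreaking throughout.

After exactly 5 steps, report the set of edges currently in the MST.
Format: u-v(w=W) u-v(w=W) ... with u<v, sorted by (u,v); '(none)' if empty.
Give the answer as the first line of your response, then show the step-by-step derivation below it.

0-4(w=5) 0-5(w=10) 1-2(w=1) 1-4(w=2) 3-4(w=4)

step 1: add edge 0-4 (w=5); MST = {0-4(w=5)}
step 2: add edge 1-4 (w=2); MST = {0-4(w=5) 1-4(w=2)}
step 3: add edge 1-2 (w=1); MST = {0-4(w=5) 1-2(w=1) 1-4(w=2)}
step 4: add edge 3-4 (w=4); MST = {0-4(w=5) 1-2(w=1) 1-4(w=2) 3-4(w=4)}
step 5: add edge 0-5 (w=10); MST = {0-4(w=5) 0-5(w=10) 1-2(w=1) 1-4(w=2) 3-4(w=4)}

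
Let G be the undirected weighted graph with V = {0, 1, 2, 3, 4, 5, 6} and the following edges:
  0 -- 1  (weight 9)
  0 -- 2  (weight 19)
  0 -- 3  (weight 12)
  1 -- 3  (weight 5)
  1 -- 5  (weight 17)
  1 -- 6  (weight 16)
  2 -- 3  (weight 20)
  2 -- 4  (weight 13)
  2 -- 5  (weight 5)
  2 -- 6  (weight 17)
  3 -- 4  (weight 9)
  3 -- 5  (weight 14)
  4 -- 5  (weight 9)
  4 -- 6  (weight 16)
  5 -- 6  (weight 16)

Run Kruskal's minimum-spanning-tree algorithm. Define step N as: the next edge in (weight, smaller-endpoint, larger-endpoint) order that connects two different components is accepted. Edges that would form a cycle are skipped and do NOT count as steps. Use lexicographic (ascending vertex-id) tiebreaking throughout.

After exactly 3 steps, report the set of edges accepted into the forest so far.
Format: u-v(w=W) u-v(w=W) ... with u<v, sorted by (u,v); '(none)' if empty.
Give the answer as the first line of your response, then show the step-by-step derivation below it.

0-1(w=9) 1-3(w=5) 2-5(w=5)

step 1: add edge 1-3 (w=5); MST = {1-3(w=5)}
step 2: add edge 2-5 (w=5); MST = {1-3(w=5) 2-5(w=5)}
step 3: add edge 0-1 (w=9); MST = {0-1(w=9) 1-3(w=5) 2-5(w=5)}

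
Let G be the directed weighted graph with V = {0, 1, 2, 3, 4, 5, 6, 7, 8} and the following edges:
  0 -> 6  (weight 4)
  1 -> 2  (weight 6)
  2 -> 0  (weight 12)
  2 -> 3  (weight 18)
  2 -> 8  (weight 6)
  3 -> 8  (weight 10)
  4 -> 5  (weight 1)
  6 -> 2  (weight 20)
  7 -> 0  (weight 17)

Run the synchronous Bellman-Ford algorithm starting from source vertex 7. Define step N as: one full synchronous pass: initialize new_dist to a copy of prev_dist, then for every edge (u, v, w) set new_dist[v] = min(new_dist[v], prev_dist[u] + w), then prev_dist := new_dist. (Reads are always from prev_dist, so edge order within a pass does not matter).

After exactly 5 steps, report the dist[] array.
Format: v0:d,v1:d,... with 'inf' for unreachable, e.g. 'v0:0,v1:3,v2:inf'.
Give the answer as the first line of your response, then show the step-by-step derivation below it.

v0:17,v1:inf,v2:41,v3:59,v4:inf,v5:inf,v6:21,v7:0,v8:47

step 1: dist = v0:17,v1:inf,v2:inf,v3:inf,v4:inf,v5:inf,v6:inf,v7:0,v8:inf
step 2: dist = v0:17,v1:inf,v2:inf,v3:inf,v4:inf,v5:inf,v6:21,v7:0,v8:inf
step 3: dist = v0:17,v1:inf,v2:41,v3:inf,v4:inf,v5:inf,v6:21,v7:0,v8:inf
step 4: dist = v0:17,v1:inf,v2:41,v3:59,v4:inf,v5:inf,v6:21,v7:0,v8:47
step 5: dist = v0:17,v1:inf,v2:41,v3:59,v4:inf,v5:inf,v6:21,v7:0,v8:47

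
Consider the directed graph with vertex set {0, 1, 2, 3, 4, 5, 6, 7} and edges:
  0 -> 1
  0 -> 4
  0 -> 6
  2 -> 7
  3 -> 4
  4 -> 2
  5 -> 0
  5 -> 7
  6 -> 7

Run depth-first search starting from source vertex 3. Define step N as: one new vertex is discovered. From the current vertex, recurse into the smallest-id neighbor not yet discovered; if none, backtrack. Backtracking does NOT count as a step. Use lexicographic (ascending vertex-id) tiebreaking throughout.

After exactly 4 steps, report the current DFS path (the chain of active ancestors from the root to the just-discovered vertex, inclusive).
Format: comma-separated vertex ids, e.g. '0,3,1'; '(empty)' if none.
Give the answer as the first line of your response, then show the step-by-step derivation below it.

3,4,2,7

step 1: discover 3; path=3; order=3
step 2: discover 4; path=3>4; order=3,4
step 3: discover 2; path=3>4>2; order=3,4,2
step 4: discover 7; path=3>4>2>7; order=3,4,2,7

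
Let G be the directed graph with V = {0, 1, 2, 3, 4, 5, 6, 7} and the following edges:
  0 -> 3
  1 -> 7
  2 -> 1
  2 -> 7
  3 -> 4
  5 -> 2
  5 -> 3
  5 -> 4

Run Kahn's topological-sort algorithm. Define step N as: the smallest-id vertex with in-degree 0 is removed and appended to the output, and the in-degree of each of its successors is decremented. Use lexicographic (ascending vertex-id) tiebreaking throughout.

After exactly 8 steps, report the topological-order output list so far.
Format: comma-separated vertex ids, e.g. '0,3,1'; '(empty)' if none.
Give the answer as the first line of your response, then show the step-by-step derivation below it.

0,5,2,1,3,4,6,7

step 1: output 0; order=[0]; indeg=(0,1,1,1,2,0,0,2)
step 2: output 5; order=[0,5]; indeg=(0,1,0,0,1,0,0,2)
step 3: output 2; order=[0,5,2]; indeg=(0,0,0,0,1,0,0,1)
step 4: output 1; order=[0,5,2,1]; indeg=(0,0,0,0,1,0,0,0)
step 5: output 3; order=[0,5,2,1,3]; indeg=(0,0,0,0,0,0,0,0)
step 6: output 4; order=[0,5,2,1,3,4]; indeg=(0,0,0,0,0,0,0,0)
step 7: output 6; order=[0,5,2,1,3,4,6]; indeg=(0,0,0,0,0,0,0,0)
step 8: output 7; order=[0,5,2,1,3,4,6,7]; indeg=(0,0,0,0,0,0,0,0)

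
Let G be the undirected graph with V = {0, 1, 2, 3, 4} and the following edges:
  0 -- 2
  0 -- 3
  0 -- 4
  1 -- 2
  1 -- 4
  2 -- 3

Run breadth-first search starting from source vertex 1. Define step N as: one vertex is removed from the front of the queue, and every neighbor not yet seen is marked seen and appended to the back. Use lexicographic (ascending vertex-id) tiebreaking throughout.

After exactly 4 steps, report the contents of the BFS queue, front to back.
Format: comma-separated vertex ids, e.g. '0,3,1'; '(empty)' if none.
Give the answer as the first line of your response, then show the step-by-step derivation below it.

3

step 1: dequeue 1; queue=[2,4]; order=1
step 2: dequeue 2; queue=[4,0,3]; order=1,2
step 3: dequeue 4; queue=[0,3]; order=1,2,4
step 4: dequeue 0; queue=[3]; order=1,2,4,0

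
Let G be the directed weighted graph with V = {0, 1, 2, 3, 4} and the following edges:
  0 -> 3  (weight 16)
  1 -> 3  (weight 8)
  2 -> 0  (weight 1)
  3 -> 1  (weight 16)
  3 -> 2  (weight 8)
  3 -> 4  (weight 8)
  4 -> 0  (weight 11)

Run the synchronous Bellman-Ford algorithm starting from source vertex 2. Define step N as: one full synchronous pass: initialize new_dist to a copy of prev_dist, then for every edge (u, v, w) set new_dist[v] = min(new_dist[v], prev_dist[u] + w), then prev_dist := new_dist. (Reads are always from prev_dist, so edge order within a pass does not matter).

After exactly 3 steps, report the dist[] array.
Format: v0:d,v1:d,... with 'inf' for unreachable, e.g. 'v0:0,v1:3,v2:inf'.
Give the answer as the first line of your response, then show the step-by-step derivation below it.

v0:1,v1:33,v2:0,v3:17,v4:25

step 1: dist = v0:1,v1:inf,v2:0,v3:inf,v4:inf
step 2: dist = v0:1,v1:inf,v2:0,v3:17,v4:inf
step 3: dist = v0:1,v1:33,v2:0,v3:17,v4:25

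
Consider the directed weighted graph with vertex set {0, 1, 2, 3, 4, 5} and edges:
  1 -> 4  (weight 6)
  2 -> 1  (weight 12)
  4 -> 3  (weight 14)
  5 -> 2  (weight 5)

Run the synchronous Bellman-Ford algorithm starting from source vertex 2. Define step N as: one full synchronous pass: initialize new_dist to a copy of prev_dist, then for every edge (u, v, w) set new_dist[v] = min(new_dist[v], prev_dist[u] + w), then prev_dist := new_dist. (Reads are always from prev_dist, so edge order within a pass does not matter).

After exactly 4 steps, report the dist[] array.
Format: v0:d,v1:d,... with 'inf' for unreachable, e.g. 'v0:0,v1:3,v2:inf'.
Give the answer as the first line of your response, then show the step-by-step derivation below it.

v0:inf,v1:12,v2:0,v3:32,v4:18,v5:inf

step 1: dist = v0:inf,v1:12,v2:0,v3:inf,v4:inf,v5:inf
step 2: dist = v0:inf,v1:12,v2:0,v3:inf,v4:18,v5:inf
step 3: dist = v0:inf,v1:12,v2:0,v3:32,v4:18,v5:inf
step 4: dist = v0:inf,v1:12,v2:0,v3:32,v4:18,v5:inf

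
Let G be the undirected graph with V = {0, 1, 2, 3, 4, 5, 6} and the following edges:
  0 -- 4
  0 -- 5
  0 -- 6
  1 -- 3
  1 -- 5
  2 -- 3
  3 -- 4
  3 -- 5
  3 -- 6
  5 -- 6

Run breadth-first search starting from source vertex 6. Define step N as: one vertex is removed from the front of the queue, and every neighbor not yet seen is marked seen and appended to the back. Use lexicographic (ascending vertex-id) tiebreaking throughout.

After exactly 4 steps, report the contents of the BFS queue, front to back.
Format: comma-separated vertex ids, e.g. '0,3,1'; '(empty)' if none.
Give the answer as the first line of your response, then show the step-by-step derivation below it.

4,1,2

step 1: dequeue 6; queue=[0,3,5]; order=6
step 2: dequeue 0; queue=[3,5,4]; order=6,0
step 3: dequeue 3; queue=[5,4,1,2]; order=6,0,3
step 4: dequeue 5; queue=[4,1,2]; order=6,0,3,5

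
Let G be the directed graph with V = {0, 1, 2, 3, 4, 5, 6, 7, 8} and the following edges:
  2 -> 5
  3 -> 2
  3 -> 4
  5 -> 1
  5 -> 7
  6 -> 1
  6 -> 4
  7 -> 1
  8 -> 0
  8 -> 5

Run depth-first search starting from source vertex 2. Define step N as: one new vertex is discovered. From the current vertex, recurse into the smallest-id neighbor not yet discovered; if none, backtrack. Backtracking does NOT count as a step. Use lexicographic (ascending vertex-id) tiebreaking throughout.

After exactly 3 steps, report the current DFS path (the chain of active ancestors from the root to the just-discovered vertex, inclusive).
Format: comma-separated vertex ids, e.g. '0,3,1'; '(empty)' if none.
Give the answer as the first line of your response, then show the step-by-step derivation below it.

2,5,1

step 1: discover 2; path=2; order=2
step 2: discover 5; path=2>5; order=2,5
step 3: discover 1; path=2>5>1; order=2,5,1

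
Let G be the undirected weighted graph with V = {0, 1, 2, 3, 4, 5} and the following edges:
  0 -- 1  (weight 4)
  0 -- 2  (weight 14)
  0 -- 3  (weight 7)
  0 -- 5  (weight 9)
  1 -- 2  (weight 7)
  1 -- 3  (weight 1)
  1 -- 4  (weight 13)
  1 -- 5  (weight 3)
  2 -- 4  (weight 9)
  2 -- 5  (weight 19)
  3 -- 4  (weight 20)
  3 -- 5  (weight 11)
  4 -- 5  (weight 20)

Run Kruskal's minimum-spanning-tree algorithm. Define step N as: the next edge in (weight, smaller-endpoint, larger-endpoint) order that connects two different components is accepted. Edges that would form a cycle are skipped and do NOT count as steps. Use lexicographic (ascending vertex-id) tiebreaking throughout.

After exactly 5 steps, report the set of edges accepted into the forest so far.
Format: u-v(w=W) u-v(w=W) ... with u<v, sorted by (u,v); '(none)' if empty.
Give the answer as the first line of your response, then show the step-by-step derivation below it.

0-1(w=4) 1-2(w=7) 1-3(w=1) 1-5(w=3) 2-4(w=9)

step 1: add edge 1-3 (w=1); MST = {1-3(w=1)}
step 2: add edge 1-5 (w=3); MST = {1-3(w=1) 1-5(w=3)}
step 3: add edge 0-1 (w=4); MST = {0-1(w=4) 1-3(w=1) 1-5(w=3)}
step 4: add edge 1-2 (w=7); MST = {0-1(w=4) 1-2(w=7) 1-3(w=1) 1-5(w=3)}
step 5: add edge 2-4 (w=9); MST = {0-1(w=4) 1-2(w=7) 1-3(w=1) 1-5(w=3) 2-4(w=9)}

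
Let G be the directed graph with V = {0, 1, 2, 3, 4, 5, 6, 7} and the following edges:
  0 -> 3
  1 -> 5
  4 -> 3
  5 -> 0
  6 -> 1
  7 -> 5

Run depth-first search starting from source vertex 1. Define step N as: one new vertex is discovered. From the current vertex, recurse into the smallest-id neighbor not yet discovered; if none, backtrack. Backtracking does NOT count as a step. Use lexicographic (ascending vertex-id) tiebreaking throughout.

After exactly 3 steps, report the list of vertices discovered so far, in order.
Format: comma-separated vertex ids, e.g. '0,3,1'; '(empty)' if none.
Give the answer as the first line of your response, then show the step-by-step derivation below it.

1,5,0

step 1: discover 1; path=1; order=1
step 2: discover 5; path=1>5; order=1,5
step 3: discover 0; path=1>5>0; order=1,5,0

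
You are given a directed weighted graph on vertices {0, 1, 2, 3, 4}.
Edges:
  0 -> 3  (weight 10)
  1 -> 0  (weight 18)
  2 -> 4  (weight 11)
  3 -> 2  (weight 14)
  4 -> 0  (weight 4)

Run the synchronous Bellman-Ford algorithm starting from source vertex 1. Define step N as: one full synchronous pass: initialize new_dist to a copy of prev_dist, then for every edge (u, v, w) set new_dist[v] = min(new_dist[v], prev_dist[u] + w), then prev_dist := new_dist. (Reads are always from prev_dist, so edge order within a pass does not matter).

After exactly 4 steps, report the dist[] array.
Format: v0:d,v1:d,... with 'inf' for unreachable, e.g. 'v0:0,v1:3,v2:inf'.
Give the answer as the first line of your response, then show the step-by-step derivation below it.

v0:18,v1:0,v2:42,v3:28,v4:53

step 1: dist = v0:18,v1:0,v2:inf,v3:inf,v4:inf
step 2: dist = v0:18,v1:0,v2:inf,v3:28,v4:inf
step 3: dist = v0:18,v1:0,v2:42,v3:28,v4:inf
step 4: dist = v0:18,v1:0,v2:42,v3:28,v4:53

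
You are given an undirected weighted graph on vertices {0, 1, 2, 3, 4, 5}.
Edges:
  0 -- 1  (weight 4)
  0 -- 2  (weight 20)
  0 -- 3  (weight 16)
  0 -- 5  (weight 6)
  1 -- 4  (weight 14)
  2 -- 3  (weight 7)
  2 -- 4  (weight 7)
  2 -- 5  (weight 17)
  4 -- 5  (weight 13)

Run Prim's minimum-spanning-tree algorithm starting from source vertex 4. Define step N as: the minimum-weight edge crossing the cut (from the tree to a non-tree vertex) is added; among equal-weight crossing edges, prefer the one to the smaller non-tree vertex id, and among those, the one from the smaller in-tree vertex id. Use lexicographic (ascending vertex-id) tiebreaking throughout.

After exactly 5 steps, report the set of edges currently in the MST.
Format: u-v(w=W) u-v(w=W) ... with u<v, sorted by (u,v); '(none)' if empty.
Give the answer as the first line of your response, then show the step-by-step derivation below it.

0-1(w=4) 0-5(w=6) 2-3(w=7) 2-4(w=7) 4-5(w=13)

step 1: add edge 2-4 (w=7); MST = {2-4(w=7)}
step 2: add edge 2-3 (w=7); MST = {2-3(w=7) 2-4(w=7)}
step 3: add edge 4-5 (w=13); MST = {2-3(w=7) 2-4(w=7) 4-5(w=13)}
step 4: add edge 0-5 (w=6); MST = {0-5(w=6) 2-3(w=7) 2-4(w=7) 4-5(w=13)}
step 5: add edge 0-1 (w=4); MST = {0-1(w=4) 0-5(w=6) 2-3(w=7) 2-4(w=7) 4-5(w=13)}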